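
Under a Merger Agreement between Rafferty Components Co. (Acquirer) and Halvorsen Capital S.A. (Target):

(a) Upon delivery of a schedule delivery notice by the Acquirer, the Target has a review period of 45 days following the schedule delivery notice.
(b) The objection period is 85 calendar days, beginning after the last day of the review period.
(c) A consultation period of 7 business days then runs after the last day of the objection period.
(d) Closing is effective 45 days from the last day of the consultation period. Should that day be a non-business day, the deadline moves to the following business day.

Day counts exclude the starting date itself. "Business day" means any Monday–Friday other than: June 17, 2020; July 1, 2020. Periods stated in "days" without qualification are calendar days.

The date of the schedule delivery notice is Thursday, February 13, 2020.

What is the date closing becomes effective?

August 17, 2020

The last day of the review period: February 13, 2020 + 45 days = March 29, 2020.
Adding 85 calendar days to March 29, 2020 gives June 22, 2020, which is the last day of the objection period.
The last day of the consultation period: counting 7 business days from Monday, June 22, 2020 (Jun 23, Jun 24, Jun 25, Jun 26, Jun 29, Jun 30, Jul 2, skipping weekends and the listed holiday on Jul 1) reaches Thursday, July 2, 2020.
Adding 45 calendar days to July 2, 2020 gives August 16, 2020, which is the date closing becomes effective. That falls on a Sunday, so it rolls to the next business day, Monday, August 17, 2020.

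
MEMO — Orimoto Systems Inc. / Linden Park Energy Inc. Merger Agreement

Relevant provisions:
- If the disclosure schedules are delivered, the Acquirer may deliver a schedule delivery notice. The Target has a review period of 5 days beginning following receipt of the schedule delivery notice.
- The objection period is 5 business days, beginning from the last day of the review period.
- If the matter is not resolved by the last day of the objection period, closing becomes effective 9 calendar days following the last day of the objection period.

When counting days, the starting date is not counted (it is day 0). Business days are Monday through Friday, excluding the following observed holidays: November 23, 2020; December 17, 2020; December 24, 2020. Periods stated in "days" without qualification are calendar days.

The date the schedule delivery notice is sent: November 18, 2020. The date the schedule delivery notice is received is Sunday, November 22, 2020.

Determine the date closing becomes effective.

December 13, 2020

The last day of the review period: November 22, 2020 + 5 days = November 27, 2020.
From Friday, November 27, 2020, 5 business days (Nov 30, Dec 1, Dec 2, Dec 3, Dec 4, skipping weekends) brings us to Friday, December 4, 2020, which is the last day of the objection period.
The date closing becomes effective: December 4, 2020 + 9 days = December 13, 2020.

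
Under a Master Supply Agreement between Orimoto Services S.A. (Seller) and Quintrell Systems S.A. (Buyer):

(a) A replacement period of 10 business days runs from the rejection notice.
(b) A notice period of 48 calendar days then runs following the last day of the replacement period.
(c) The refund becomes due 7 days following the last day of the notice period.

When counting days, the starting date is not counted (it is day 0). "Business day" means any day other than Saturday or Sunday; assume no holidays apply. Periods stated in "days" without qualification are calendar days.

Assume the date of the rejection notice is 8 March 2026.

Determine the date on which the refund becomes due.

14 May 2026

From Sunday, 8 March 2026, 10 business days (Mar 9, Mar 10, Mar 11, Mar 12, Mar 13, Mar 16, Mar 17, Mar 18, Mar 19, Mar 20, skipping weekends) brings us to Friday, 20 March 2026, which is the last day of the replacement period.
Adding 48 calendar days to 20 March 2026 gives 7 May 2026, which is the last day of the notice period.
Adding 7 calendar days to 7 May 2026 gives 14 May 2026, which is the date on which the refund becomes due.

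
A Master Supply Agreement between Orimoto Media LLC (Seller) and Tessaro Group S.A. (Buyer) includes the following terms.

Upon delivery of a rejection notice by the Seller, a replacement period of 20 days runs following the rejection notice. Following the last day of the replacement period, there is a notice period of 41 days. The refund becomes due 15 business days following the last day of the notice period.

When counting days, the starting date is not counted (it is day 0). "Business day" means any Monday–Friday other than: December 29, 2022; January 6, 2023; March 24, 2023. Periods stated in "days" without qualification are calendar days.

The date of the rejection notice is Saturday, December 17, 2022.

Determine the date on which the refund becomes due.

The last day of the replacement period: December 17, 2022 + 20 days = January 6, 2023.
Adding 41 calendar days to January 6, 2023 gives February 16, 2023, which is the last day of the notice period.
The date on which the refund becomes due: 15 business days after Thursday, February 16, 2023, skipping weekends — Feb 17, Feb 20, Feb 21, Feb 22, …, Mar 7, Mar 8, Mar 9 — lands on Thursday, March 9, 2023.

March 9, 2023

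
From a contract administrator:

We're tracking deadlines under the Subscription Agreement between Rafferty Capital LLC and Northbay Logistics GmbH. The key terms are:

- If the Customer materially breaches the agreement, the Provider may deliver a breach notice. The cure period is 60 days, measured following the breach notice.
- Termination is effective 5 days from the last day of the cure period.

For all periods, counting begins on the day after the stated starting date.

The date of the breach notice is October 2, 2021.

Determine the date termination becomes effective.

The last day of the cure period: 60 calendar days after October 2, 2021 is December 1, 2021.
The date termination becomes effective: December 1, 2021 + 5 days = December 6, 2021.

December 6, 2021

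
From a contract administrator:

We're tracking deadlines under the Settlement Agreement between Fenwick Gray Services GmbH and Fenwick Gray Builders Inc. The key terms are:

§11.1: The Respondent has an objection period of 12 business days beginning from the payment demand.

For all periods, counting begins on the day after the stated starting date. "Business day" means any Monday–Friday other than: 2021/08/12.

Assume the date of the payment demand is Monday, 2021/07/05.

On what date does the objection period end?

The last day of the objection period: 12 business days after Monday, 2021/07/05, skipping weekends — Jul 6, Jul 7, Jul 8, Jul 9, …, Jul 19, Jul 20, Jul 21 — lands on Wednesday, 2021/07/21.

2021/07/21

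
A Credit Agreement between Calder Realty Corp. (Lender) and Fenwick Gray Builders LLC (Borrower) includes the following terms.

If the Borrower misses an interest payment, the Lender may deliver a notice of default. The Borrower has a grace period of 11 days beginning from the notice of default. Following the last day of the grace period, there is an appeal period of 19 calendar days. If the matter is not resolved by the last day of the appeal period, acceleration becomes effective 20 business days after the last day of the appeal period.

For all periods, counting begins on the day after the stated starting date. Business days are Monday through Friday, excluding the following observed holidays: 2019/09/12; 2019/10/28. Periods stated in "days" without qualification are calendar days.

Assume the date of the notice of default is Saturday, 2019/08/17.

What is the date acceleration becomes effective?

2019/10/14

The last day of the grace period: 11 calendar days after 2019/08/17 is 2019/08/28.
Adding 19 calendar days to 2019/08/28 gives 2019/09/16, which is the last day of the appeal period.
The date acceleration becomes effective: 20 business days after Monday, 2019/09/16, skipping weekends — Sep 17, Sep 18, Sep 19, Sep 20, …, Oct 10, Oct 11, Oct 14 — lands on Monday, 2019/10/14.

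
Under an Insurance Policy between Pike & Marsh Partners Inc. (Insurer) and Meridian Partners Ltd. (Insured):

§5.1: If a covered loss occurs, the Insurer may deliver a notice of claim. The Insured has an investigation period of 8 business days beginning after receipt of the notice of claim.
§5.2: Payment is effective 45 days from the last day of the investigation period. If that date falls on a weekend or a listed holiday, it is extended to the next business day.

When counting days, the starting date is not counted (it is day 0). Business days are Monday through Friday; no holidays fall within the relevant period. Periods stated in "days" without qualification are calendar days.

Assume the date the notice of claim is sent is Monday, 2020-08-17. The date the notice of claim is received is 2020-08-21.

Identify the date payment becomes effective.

From Friday, 2020-08-21, 8 business days (Aug 24, Aug 25, Aug 26, Aug 27, Aug 28, Aug 31, Sep 1, Sep 2, skipping weekends) brings us to Wednesday, 2020-09-02, which is the last day of the investigation period.
The date payment becomes effective: 45 calendar days after 2020-09-02 is 2020-10-17. That falls on a Saturday, so it rolls to the next business day, Monday, 2020-10-19.

2020-10-19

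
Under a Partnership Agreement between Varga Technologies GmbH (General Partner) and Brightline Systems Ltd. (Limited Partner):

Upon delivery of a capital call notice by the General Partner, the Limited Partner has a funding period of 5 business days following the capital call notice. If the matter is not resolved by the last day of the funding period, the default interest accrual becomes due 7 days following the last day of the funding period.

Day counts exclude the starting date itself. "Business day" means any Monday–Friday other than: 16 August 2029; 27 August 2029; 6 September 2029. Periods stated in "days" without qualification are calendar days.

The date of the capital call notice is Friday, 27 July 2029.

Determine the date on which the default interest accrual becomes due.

The last day of the funding period: counting 5 business days from Friday, 27 July 2029 (Jul 30, Jul 31, Aug 1, Aug 2, Aug 3, skipping weekends) reaches Friday, 3 August 2029.
The date on which the default interest accrual becomes due: 7 calendar days after 3 August 2029 is 10 August 2029.

10 August 2029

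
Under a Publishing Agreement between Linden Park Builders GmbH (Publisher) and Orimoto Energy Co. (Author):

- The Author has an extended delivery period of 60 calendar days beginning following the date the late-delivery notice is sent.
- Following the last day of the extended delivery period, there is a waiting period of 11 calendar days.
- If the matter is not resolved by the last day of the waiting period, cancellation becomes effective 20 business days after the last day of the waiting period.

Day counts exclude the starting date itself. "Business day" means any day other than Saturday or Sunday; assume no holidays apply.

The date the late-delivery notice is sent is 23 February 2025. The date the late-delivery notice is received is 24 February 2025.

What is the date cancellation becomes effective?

2 June 2025

Adding 60 calendar days to 23 February 2025 gives 24 April 2025, which is the last day of the extended delivery period.
The last day of the waiting period: 24 April 2025 + 11 days = 5 May 2025.
The date cancellation becomes effective: 20 business days after Monday, 5 May 2025, skipping weekends — May 6, May 7, May 8, May 9, …, May 29, May 30, Jun 2 — lands on Monday, 2 June 2025.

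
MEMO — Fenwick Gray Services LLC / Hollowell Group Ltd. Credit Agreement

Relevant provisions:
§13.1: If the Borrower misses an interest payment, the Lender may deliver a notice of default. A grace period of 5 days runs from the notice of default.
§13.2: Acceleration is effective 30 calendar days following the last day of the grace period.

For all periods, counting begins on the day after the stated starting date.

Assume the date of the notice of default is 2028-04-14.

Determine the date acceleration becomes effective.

The last day of the grace period: 5 calendar days after 2028-04-14 is 2028-04-19.
Adding 30 calendar days to 2028-04-19 gives 2028-05-19, which is the date acceleration becomes effective.

2028-05-19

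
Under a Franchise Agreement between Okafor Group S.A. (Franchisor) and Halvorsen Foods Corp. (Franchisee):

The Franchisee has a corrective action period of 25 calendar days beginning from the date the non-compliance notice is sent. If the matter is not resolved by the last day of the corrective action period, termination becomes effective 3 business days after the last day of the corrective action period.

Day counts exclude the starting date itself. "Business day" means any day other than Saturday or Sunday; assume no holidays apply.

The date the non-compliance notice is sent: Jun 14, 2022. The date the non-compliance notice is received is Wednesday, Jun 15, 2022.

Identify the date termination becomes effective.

The last day of the corrective action period: 25 calendar days after Jun 14, 2022 is Jul 9, 2022.
The date termination becomes effective: counting 3 business days from Saturday, Jul 9, 2022 (Jul 11, Jul 12, Jul 13, skipping weekends) reaches Wednesday, Jul 13, 2022.

Jul 13, 2022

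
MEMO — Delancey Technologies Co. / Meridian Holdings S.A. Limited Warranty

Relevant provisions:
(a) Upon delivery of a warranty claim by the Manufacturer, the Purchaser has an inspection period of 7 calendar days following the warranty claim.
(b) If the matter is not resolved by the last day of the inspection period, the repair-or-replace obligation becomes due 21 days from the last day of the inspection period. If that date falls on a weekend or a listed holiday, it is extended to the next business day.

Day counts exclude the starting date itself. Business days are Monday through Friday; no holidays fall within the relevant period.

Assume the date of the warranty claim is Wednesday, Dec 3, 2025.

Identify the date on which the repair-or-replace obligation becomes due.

Dec 31, 2025

The last day of the inspection period: Dec 3, 2025 + 7 days = Dec 10, 2025.
The date on which the repair-or-replace obligation becomes due: Dec 10, 2025 + 21 days = Dec 31, 2025. Dec 31, 2025 is a Wednesday, so no roll-forward applies.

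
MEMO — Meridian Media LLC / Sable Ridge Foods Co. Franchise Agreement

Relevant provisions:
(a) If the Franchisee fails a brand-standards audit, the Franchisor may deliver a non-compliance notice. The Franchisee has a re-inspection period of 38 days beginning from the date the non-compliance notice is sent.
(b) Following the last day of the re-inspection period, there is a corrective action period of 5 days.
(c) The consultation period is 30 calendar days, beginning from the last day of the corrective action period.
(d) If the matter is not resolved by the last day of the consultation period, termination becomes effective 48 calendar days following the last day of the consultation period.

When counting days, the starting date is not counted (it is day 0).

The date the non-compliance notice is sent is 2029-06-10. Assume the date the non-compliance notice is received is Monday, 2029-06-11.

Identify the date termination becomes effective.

2029-10-09

Adding 38 calendar days to 2029-06-10 gives 2029-07-18, which is the last day of the re-inspection period.
The last day of the corrective action period: 5 calendar days after 2029-07-18 is 2029-07-23.
Adding 30 calendar days to 2029-07-23 gives 2029-08-22, which is the last day of the consultation period.
The date termination becomes effective: 2029-08-22 + 48 days = 2029-10-09.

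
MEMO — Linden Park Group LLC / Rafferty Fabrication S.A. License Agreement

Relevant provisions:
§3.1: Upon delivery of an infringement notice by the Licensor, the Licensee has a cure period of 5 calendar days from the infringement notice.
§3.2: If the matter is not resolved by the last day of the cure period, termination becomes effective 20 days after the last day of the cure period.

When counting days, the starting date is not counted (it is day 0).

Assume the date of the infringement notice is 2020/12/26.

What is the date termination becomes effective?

2021/01/20

The last day of the cure period: 5 calendar days after 2020/12/26 is 2020/12/31.
The date termination becomes effective: 20 calendar days after 2020/12/31 is 2021/01/20.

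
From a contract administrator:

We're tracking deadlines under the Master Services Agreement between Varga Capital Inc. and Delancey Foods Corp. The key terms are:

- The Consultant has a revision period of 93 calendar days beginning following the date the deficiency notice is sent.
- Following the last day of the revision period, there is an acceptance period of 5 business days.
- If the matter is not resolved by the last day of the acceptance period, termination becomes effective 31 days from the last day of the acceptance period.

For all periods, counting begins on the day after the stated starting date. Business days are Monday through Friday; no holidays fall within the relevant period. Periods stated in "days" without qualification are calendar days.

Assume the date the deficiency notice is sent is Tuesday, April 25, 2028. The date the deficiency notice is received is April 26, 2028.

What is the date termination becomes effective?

Adding 93 calendar days to April 25, 2028 gives July 27, 2028, which is the last day of the revision period.
The last day of the acceptance period: 5 business days after Thursday, July 27, 2028, skipping weekends — Jul 28, Jul 31, Aug 1, Aug 2, Aug 3 — lands on Thursday, August 3, 2028.
The date termination becomes effective: August 3, 2028 + 31 days = September 3, 2028.

September 3, 2028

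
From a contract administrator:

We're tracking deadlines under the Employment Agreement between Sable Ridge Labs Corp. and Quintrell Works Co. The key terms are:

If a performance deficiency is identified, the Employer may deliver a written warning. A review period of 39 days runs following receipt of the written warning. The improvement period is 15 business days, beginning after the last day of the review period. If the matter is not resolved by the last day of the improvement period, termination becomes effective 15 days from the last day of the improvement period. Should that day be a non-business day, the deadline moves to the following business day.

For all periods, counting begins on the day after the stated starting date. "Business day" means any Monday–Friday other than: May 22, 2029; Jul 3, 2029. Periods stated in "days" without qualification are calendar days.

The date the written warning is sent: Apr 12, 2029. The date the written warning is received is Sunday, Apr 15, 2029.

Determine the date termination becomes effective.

The last day of the review period: 39 calendar days after Apr 15, 2029 is May 24, 2029.
From Thursday, May 24, 2029, 15 business days (May 25, May 28, May 29, May 30, …, Jun 12, Jun 13, Jun 14, skipping weekends) brings us to Thursday, Jun 14, 2029, which is the last day of the improvement period.
Adding 15 calendar days to Jun 14, 2029 gives Jun 29, 2029, which is the date termination becomes effective. Jun 29, 2029 is a Friday and is not a listed holiday, so no roll-forward applies.

Jun 29, 2029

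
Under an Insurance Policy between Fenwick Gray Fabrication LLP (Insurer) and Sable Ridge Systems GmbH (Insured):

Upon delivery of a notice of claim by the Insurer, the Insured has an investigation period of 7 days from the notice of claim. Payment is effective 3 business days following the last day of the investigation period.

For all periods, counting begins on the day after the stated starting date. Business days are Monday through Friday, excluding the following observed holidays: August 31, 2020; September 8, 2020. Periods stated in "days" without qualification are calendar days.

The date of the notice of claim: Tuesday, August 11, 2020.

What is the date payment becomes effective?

August 21, 2020

The last day of the investigation period: 7 calendar days after August 11, 2020 is August 18, 2020.
The date payment becomes effective: 3 business days after Tuesday, August 18, 2020, skipping weekends — Aug 19, Aug 20, Aug 21 — lands on Friday, August 21, 2020.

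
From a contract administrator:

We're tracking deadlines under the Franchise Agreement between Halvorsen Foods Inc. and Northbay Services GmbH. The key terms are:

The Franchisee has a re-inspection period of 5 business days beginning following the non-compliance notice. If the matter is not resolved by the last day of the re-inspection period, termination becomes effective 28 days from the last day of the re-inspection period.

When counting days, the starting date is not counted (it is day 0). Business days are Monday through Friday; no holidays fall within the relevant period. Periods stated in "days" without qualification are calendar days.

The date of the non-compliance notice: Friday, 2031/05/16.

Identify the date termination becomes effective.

The last day of the re-inspection period: 5 business days after Friday, 2031/05/16, skipping weekends — May 19, May 20, May 21, May 22, May 23 — lands on Friday, 2031/05/23.
The date termination becomes effective: 2031/05/23 + 28 days = 2031/06/20.

2031/06/20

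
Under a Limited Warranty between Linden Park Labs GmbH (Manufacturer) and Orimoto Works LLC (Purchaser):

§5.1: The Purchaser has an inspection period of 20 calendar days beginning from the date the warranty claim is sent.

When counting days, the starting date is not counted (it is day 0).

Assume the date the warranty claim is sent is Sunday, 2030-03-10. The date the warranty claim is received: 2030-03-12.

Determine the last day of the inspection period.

2030-03-30

The last day of the inspection period: 20 calendar days after 2030-03-10 is 2030-03-30.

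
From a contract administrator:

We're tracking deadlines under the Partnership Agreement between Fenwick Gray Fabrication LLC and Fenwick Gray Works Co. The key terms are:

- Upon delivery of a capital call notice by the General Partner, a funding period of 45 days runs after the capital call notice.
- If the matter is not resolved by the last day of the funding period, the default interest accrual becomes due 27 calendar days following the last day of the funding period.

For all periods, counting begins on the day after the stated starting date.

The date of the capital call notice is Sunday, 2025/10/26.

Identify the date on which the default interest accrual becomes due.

Adding 45 calendar days to 2025/10/26 gives 2025/12/10, which is the last day of the funding period.
The date on which the default interest accrual becomes due: 27 calendar days after 2025/12/10 is 2026/01/06.

2026/01/06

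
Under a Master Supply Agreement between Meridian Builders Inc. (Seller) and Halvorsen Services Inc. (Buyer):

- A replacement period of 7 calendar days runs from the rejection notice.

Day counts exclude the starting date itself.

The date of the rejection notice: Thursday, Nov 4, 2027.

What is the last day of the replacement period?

Nov 11, 2027

The last day of the replacement period: Nov 4, 2027 + 7 days = Nov 11, 2027.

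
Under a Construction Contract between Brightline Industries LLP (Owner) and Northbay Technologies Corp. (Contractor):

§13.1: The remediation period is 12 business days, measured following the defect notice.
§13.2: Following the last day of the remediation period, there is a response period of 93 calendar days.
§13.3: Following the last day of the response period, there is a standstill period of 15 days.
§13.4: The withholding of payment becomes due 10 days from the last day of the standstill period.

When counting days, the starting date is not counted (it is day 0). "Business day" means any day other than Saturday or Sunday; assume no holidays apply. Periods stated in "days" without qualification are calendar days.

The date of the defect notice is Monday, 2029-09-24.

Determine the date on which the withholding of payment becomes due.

From Monday, 2029-09-24, 12 business days (Sep 25, Sep 26, Sep 27, Sep 28, …, Oct 8, Oct 9, Oct 10, skipping weekends) brings us to Wednesday, 2029-10-10, which is the last day of the remediation period.
Adding 93 calendar days to 2029-10-10 gives 2030-01-11, which is the last day of the response period.
The last day of the standstill period: 2030-01-11 + 15 days = 2030-01-26.
The date on which the withholding of payment becomes due: 10 calendar days after 2030-01-26 is 2030-02-05.

2030-02-05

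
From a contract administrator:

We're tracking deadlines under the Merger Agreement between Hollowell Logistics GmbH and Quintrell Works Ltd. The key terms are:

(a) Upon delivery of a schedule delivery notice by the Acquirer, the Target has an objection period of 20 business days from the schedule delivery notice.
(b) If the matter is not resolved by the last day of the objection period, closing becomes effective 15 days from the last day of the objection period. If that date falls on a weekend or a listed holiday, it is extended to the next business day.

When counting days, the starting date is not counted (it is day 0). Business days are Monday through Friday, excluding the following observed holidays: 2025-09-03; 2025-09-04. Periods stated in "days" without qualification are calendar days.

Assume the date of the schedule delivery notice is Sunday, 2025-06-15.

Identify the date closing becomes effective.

2025-07-28

From Sunday, 2025-06-15, 20 business days (Jun 16, Jun 17, Jun 18, Jun 19, …, Jul 9, Jul 10, Jul 11, skipping weekends) brings us to Friday, 2025-07-11, which is the last day of the objection period.
The date closing becomes effective: 15 calendar days after 2025-07-11 is 2025-07-26. That falls on a Saturday, so it rolls to the next business day, Monday, 2025-07-28.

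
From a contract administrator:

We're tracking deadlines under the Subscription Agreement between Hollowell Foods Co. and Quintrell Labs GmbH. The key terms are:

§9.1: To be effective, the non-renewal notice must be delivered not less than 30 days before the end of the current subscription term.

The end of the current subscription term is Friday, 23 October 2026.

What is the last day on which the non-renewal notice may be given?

23 October 2026 minus 30 days is 23 September 2026.

23 September 2026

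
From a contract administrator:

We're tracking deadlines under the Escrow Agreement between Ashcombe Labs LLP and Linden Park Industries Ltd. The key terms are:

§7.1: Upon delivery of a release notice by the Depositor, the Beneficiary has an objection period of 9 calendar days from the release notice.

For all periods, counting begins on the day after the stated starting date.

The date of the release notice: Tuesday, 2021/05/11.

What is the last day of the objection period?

The last day of the objection period: 2021/05/11 + 9 days = 2021/05/20.

2021/05/20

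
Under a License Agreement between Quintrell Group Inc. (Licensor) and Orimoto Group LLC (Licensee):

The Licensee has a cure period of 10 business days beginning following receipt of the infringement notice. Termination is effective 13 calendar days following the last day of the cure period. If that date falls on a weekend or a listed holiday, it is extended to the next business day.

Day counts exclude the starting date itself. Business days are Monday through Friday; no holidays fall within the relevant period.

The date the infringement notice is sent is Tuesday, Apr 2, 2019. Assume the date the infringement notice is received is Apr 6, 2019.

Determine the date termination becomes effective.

May 2, 2019

The last day of the cure period: 10 business days after Saturday, Apr 6, 2019, skipping weekends — Apr 8, Apr 9, Apr 10, Apr 11, Apr 12, Apr 15, Apr 16, Apr 17, Apr 18, Apr 19 — lands on Friday, Apr 19, 2019.
Adding 13 calendar days to Apr 19, 2019 gives May 2, 2019, which is the date termination becomes effective. May 2, 2019 is a Thursday, so no roll-forward applies.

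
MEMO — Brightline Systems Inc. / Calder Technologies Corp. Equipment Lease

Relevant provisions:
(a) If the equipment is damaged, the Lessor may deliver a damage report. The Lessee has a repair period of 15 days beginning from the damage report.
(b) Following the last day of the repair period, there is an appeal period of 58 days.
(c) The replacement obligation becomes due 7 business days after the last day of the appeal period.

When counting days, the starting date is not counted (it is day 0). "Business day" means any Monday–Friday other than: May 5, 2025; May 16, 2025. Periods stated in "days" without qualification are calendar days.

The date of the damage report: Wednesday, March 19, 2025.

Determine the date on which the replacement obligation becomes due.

Adding 15 calendar days to March 19, 2025 gives April 3, 2025, which is the last day of the repair period.
Adding 58 calendar days to April 3, 2025 gives May 31, 2025, which is the last day of the appeal period.
The date on which the replacement obligation becomes due: counting 7 business days from Saturday, May 31, 2025 (Jun 2, Jun 3, Jun 4, Jun 5, Jun 6, Jun 9, Jun 10, skipping weekends) reaches Tuesday, June 10, 2025.

June 10, 2025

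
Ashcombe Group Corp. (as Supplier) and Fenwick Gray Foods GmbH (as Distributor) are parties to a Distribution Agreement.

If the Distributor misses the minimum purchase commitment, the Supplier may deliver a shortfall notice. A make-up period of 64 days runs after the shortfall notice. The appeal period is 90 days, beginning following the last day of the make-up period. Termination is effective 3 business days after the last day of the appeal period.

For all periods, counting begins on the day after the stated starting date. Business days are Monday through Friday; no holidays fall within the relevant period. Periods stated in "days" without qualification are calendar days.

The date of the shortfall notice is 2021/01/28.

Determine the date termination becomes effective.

2021/07/06

Adding 64 calendar days to 2021/01/28 gives 2021/04/02, which is the last day of the make-up period.
Adding 90 calendar days to 2021/04/02 gives 2021/07/01, which is the last day of the appeal period.
From Thursday, 2021/07/01, 3 business days (Jul 2, Jul 5, Jul 6, skipping weekends) brings us to Tuesday, 2021/07/06, which is the date termination becomes effective.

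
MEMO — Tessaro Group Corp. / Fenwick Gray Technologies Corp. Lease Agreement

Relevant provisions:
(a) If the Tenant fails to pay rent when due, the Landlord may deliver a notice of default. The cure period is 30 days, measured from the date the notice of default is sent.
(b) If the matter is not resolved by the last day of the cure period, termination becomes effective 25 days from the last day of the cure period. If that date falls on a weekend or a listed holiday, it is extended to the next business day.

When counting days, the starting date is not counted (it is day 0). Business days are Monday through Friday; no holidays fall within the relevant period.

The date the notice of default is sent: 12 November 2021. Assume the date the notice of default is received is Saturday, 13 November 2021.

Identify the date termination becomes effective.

6 January 2022

The last day of the cure period: 12 November 2021 + 30 days = 12 December 2021.
Adding 25 calendar days to 12 December 2021 gives 6 January 2022, which is the date termination becomes effective. 6 January 2022 is a Thursday, so no roll-forward applies.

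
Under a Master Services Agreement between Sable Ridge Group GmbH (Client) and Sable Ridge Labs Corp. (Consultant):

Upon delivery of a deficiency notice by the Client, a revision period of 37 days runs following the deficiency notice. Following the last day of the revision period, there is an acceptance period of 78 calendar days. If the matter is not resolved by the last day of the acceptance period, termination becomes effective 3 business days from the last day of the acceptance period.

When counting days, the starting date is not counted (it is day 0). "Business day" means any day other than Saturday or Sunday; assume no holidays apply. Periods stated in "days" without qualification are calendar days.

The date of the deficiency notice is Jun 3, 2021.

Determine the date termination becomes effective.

Sep 29, 2021

Adding 37 calendar days to Jun 3, 2021 gives Jul 10, 2021, which is the last day of the revision period.
The last day of the acceptance period: 78 calendar days after Jul 10, 2021 is Sep 26, 2021.
The date termination becomes effective: 3 business days after Sunday, Sep 26, 2021, skipping weekends — Sep 27, Sep 28, Sep 29 — lands on Wednesday, Sep 29, 2021.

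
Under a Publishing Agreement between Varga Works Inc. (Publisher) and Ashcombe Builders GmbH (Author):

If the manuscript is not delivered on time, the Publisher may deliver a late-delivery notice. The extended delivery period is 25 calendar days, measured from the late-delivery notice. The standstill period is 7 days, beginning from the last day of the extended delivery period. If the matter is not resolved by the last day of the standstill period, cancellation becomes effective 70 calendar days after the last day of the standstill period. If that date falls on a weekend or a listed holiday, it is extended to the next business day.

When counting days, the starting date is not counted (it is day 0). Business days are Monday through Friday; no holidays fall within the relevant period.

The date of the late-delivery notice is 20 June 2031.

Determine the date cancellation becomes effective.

30 September 2031

The last day of the extended delivery period: 20 June 2031 + 25 days = 15 July 2031.
Adding 7 calendar days to 15 July 2031 gives 22 July 2031, which is the last day of the standstill period.
The date cancellation becomes effective: 70 calendar days after 22 July 2031 is 30 September 2031. 30 September 2031 is a Tuesday, so no roll-forward applies.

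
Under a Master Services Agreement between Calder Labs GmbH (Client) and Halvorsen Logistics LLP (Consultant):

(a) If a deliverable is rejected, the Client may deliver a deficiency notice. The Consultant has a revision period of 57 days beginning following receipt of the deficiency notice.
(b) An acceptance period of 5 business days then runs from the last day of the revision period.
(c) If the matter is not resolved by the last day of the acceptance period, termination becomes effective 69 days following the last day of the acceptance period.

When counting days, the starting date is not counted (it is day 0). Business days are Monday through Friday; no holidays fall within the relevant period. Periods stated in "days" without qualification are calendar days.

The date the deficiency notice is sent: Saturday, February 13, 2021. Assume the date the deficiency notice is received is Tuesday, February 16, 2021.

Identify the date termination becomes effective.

The last day of the revision period: 57 calendar days after February 16, 2021 is April 14, 2021.
The last day of the acceptance period: 5 business days after Wednesday, April 14, 2021, skipping weekends — Apr 15, Apr 16, Apr 19, Apr 20, Apr 21 — lands on Wednesday, April 21, 2021.
The date termination becomes effective: 69 calendar days after April 21, 2021 is June 29, 2021.

June 29, 2021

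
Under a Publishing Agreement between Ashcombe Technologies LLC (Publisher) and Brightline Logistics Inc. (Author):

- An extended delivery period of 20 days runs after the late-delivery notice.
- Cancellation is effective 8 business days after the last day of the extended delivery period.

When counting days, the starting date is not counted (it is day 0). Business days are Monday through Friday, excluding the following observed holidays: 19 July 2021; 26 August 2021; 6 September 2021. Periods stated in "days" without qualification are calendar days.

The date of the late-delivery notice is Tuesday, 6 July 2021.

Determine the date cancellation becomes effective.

5 August 2021

The last day of the extended delivery period: 20 calendar days after 6 July 2021 is 26 July 2021.
The date cancellation becomes effective: 8 business days after Monday, 26 July 2021, skipping weekends — Jul 27, Jul 28, Jul 29, Jul 30, Aug 2, Aug 3, Aug 4, Aug 5 — lands on Thursday, 5 August 2021.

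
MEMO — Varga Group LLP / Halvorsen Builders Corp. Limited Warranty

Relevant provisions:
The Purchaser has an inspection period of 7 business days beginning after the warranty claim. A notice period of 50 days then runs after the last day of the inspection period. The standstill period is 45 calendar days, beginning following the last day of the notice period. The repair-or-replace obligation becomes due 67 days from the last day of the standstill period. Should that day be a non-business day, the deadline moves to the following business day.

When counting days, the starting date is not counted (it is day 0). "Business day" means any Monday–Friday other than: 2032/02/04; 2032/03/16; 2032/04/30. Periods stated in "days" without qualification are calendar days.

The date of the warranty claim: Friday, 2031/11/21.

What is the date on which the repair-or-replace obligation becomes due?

The last day of the inspection period: counting 7 business days from Friday, 2031/11/21 (Nov 24, Nov 25, Nov 26, Nov 27, Nov 28, Dec 1, Dec 2, skipping weekends) reaches Tuesday, 2031/12/02.
The last day of the notice period: 50 calendar days after 2031/12/02 is 2032/01/21.
The last day of the standstill period: 45 calendar days after 2032/01/21 is 2032/03/06.
Adding 67 calendar days to 2032/03/06 gives 2032/05/12, which is the date on which the repair-or-replace obligation becomes due. 2032/05/12 is a Wednesday and is not a listed holiday, so no roll-forward applies.

2032/05/12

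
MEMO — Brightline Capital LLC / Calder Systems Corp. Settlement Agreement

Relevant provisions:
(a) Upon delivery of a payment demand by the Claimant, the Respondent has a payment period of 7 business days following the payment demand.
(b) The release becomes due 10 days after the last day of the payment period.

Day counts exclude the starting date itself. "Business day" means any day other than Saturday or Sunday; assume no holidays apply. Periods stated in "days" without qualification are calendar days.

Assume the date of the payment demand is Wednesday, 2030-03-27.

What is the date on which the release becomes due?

The last day of the payment period: 7 business days after Wednesday, 2030-03-27, skipping weekends — Mar 28, Mar 29, Apr 1, Apr 2, Apr 3, Apr 4, Apr 5 — lands on Friday, 2030-04-05.
Adding 10 calendar days to 2030-04-05 gives 2030-04-15, which is the date on which the release becomes due.

2030-04-15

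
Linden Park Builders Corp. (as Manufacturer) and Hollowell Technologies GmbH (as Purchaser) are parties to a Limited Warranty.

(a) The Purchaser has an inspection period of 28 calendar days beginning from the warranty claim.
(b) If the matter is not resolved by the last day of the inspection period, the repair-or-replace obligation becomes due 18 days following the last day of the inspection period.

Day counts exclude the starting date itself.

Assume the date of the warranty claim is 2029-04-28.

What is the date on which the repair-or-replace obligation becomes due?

2029-06-13

The last day of the inspection period: 2029-04-28 + 28 days = 2029-05-26.
The date on which the repair-or-replace obligation becomes due: 18 calendar days after 2029-05-26 is 2029-06-13.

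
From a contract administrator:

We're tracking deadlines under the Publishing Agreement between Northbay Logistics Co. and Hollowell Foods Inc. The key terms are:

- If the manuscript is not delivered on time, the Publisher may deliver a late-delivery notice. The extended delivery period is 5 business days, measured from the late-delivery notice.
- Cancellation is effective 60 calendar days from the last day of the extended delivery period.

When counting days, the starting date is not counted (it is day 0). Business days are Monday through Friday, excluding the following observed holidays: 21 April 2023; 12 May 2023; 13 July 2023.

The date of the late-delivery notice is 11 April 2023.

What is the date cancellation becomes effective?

The last day of the extended delivery period: 5 business days after Tuesday, 11 April 2023, skipping weekends — Apr 12, Apr 13, Apr 14, Apr 17, Apr 18 — lands on Tuesday, 18 April 2023.
Adding 60 calendar days to 18 April 2023 gives 17 June 2023, which is the date cancellation becomes effective.

17 June 2023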